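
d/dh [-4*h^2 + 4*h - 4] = 4 - 8*h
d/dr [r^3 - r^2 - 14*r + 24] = 3*r^2 - 2*r - 14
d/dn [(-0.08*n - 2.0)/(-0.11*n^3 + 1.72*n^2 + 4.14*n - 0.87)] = (-0.0176*n^3 - 0.5224*n^2 + 6.88*n + 8.3496)/(0.0121*n^6 - 0.3784*n^5 + 2.0476*n^4 + 14.433*n^3 + 14.1468*n^2 - 7.2036*n + 0.7569)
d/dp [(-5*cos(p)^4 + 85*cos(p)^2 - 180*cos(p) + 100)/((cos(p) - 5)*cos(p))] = 5*(2*cos(p)^5 - 15*cos(p)^4 + 49*cos(p)^2 + 40*cos(p) - 100)*sin(p)/((cos(p) - 5)^2*cos(p)^2)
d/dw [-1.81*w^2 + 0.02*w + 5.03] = 0.02 - 3.62*w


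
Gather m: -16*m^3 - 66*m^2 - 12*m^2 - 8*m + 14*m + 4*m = -16*m^3 - 78*m^2 + 10*m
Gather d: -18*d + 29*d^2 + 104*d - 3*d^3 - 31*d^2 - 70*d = -3*d^3 - 2*d^2 + 16*d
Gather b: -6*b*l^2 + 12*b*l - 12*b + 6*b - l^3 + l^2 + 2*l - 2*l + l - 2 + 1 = b*(-6*l^2 + 12*l - 6) - l^3 + l^2 + l - 1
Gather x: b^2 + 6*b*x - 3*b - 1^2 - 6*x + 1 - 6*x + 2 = b^2 - 3*b + x*(6*b - 12) + 2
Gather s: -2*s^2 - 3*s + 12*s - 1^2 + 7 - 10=-2*s^2 + 9*s - 4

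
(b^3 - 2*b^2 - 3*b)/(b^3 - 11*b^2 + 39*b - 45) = b*(b + 1)/(b^2 - 8*b + 15)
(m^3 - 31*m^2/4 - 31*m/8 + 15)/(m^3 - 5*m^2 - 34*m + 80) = (m^2 + m/4 - 15/8)/(m^2 + 3*m - 10)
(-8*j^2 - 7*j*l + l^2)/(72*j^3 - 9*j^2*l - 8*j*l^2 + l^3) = (-j - l)/(9*j^2 - l^2)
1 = 1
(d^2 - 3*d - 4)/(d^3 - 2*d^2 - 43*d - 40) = (d - 4)/(d^2 - 3*d - 40)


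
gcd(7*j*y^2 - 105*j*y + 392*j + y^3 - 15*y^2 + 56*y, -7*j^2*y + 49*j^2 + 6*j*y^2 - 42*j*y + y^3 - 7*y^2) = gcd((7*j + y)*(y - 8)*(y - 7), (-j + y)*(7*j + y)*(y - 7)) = 7*j*y - 49*j + y^2 - 7*y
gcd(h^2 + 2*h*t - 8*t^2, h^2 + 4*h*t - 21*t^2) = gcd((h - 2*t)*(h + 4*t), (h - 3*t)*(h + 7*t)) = 1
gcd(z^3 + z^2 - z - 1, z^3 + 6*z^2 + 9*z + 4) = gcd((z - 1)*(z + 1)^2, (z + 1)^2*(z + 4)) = z^2 + 2*z + 1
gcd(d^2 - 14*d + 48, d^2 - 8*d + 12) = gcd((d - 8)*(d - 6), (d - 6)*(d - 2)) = d - 6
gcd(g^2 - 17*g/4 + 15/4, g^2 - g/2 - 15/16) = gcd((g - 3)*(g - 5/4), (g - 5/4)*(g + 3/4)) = g - 5/4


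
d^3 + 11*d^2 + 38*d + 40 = (d + 2)*(d + 4)*(d + 5)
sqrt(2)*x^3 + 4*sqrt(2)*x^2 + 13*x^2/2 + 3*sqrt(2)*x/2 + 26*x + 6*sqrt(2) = (x + 4)*(x + 3*sqrt(2))*(sqrt(2)*x + 1/2)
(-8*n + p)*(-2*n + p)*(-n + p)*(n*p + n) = -16*n^4*p - 16*n^4 + 26*n^3*p^2 + 26*n^3*p - 11*n^2*p^3 - 11*n^2*p^2 + n*p^4 + n*p^3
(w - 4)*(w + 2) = w^2 - 2*w - 8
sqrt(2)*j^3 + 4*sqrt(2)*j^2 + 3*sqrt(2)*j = j*(j + 3)*(sqrt(2)*j + sqrt(2))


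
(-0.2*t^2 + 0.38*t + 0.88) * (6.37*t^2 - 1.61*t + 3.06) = -1.274*t^4 + 2.7426*t^3 + 4.3818*t^2 - 0.254*t + 2.6928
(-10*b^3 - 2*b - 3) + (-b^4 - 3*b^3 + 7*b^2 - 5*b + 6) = -b^4 - 13*b^3 + 7*b^2 - 7*b + 3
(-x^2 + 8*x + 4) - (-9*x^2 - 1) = 8*x^2 + 8*x + 5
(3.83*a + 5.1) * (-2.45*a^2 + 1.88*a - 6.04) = -9.3835*a^3 - 5.2946*a^2 - 13.5452*a - 30.804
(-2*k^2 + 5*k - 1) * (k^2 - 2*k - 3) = -2*k^4 + 9*k^3 - 5*k^2 - 13*k + 3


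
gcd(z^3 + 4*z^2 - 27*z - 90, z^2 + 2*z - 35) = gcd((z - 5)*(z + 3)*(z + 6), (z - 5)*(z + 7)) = z - 5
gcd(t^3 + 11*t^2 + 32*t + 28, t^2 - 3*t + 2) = 1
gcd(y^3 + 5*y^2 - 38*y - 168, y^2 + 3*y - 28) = y + 7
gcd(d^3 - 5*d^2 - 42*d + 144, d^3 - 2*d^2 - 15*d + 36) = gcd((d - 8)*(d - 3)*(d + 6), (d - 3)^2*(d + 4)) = d - 3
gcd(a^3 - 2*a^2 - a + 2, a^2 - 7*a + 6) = a - 1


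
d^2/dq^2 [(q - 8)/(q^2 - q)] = 2*(3*q*(3 - q)*(q - 1) + (q - 8)*(2*q - 1)^2)/(q^3*(q - 1)^3)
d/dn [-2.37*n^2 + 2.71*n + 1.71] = 2.71 - 4.74*n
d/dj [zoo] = 0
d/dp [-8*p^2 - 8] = -16*p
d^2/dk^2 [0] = 0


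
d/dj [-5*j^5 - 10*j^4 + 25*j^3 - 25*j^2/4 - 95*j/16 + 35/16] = -25*j^4 - 40*j^3 + 75*j^2 - 25*j/2 - 95/16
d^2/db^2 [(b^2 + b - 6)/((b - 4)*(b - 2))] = 14/(b^3 - 12*b^2 + 48*b - 64)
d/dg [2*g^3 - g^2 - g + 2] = 6*g^2 - 2*g - 1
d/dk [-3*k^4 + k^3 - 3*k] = -12*k^3 + 3*k^2 - 3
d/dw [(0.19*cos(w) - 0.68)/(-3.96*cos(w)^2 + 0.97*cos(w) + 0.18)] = (-0.7524*cos(w)^2 + 5.3856*cos(w) - 0.6938)*sin(w)/(15.6816*cos(w)^4 - 7.6824*cos(w)^3 - 0.4847*cos(w)^2 + 0.3492*cos(w) + 0.0324)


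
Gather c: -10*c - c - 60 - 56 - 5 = -11*c - 121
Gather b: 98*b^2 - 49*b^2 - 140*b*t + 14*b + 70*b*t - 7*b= 49*b^2 + b*(7 - 70*t)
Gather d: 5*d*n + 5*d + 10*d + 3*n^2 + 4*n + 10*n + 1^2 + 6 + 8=d*(5*n + 15) + 3*n^2 + 14*n + 15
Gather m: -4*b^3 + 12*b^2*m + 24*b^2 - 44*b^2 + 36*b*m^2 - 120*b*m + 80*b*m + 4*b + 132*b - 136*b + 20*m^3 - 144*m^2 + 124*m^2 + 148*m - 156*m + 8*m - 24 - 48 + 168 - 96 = -4*b^3 - 20*b^2 + 20*m^3 + m^2*(36*b - 20) + m*(12*b^2 - 40*b)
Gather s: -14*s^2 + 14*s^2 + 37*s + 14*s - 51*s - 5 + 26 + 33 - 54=0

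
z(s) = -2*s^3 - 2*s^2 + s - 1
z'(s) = -6*s^2 - 4*s + 1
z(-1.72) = 1.54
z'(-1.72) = -9.87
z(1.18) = -5.89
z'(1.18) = -12.07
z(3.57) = -113.92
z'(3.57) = -89.75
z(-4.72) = 160.03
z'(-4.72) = -113.79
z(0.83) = -2.69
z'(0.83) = -6.45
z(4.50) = -219.25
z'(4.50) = -138.50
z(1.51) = -10.94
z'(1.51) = -18.72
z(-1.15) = -1.75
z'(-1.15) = -2.34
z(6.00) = -499.00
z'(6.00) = -239.00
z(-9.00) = 1286.00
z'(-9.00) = -449.00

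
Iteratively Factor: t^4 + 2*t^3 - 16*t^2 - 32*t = (t)*(t^3 + 2*t^2 - 16*t - 32) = t*(t - 4)*(t^2 + 6*t + 8) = t*(t - 4)*(t + 4)*(t + 2)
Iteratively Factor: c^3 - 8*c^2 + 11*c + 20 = (c + 1)*(c^2 - 9*c + 20) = (c - 5)*(c + 1)*(c - 4)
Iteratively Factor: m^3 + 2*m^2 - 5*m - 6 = (m + 1)*(m^2 + m - 6) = (m + 1)*(m + 3)*(m - 2)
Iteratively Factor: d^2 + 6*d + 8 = (d + 4)*(d + 2)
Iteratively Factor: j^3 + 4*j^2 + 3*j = (j + 1)*(j^2 + 3*j) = j*(j + 1)*(j + 3)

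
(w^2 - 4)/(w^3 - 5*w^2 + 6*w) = (w + 2)/(w*(w - 3))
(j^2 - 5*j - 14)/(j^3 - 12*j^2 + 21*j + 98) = 1/(j - 7)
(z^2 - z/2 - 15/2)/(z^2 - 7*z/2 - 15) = (z - 3)/(z - 6)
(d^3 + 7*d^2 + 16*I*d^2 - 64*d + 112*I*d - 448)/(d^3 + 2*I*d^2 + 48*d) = (d^2 + d*(7 + 8*I) + 56*I)/(d*(d - 6*I))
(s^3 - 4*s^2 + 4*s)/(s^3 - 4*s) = (s - 2)/(s + 2)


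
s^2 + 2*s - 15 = (s - 3)*(s + 5)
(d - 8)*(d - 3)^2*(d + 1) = d^4 - 13*d^3 + 43*d^2 - 15*d - 72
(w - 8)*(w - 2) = w^2 - 10*w + 16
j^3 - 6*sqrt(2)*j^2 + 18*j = j*(j - 3*sqrt(2))^2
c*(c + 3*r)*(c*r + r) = c^3*r + 3*c^2*r^2 + c^2*r + 3*c*r^2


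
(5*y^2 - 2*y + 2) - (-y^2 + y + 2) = 6*y^2 - 3*y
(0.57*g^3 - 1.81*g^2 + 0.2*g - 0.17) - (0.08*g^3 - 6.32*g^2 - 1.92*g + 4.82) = 0.49*g^3 + 4.51*g^2 + 2.12*g - 4.99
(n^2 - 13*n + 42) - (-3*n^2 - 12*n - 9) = 4*n^2 - n + 51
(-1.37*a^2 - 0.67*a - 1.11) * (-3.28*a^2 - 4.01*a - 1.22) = 4.4936*a^4 + 7.6913*a^3 + 7.9989*a^2 + 5.2685*a + 1.3542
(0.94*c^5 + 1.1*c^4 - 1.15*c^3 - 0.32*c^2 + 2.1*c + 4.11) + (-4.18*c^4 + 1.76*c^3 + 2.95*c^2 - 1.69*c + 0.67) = 0.94*c^5 - 3.08*c^4 + 0.61*c^3 + 2.63*c^2 + 0.41*c + 4.78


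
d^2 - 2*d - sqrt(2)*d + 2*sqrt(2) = (d - 2)*(d - sqrt(2))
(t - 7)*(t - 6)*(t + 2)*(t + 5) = t^4 - 6*t^3 - 39*t^2 + 164*t + 420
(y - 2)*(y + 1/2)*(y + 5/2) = y^3 + y^2 - 19*y/4 - 5/2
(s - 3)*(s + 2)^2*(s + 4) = s^4 + 5*s^3 - 4*s^2 - 44*s - 48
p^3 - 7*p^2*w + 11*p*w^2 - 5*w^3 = (p - 5*w)*(p - w)^2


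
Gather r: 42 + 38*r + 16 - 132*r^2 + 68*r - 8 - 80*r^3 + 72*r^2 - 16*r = -80*r^3 - 60*r^2 + 90*r + 50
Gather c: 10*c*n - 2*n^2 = 10*c*n - 2*n^2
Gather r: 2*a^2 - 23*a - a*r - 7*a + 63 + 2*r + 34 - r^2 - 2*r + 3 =2*a^2 - a*r - 30*a - r^2 + 100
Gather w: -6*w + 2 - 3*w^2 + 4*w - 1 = -3*w^2 - 2*w + 1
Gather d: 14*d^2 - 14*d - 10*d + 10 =14*d^2 - 24*d + 10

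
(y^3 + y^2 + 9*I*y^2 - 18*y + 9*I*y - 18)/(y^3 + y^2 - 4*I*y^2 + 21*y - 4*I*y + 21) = (y + 6*I)/(y - 7*I)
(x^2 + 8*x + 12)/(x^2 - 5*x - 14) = (x + 6)/(x - 7)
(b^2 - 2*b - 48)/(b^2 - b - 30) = (-b^2 + 2*b + 48)/(-b^2 + b + 30)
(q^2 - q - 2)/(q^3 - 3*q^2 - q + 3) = (q - 2)/(q^2 - 4*q + 3)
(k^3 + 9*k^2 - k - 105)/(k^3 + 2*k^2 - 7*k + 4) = (k^3 + 9*k^2 - k - 105)/(k^3 + 2*k^2 - 7*k + 4)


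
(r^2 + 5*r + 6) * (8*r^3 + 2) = 8*r^5 + 40*r^4 + 48*r^3 + 2*r^2 + 10*r + 12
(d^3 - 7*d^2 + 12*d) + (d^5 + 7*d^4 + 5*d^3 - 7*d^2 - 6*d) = d^5 + 7*d^4 + 6*d^3 - 14*d^2 + 6*d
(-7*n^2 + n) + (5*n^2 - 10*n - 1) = -2*n^2 - 9*n - 1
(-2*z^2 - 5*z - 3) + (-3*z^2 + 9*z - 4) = -5*z^2 + 4*z - 7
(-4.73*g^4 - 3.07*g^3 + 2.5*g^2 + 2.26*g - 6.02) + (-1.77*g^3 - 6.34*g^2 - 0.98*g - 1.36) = -4.73*g^4 - 4.84*g^3 - 3.84*g^2 + 1.28*g - 7.38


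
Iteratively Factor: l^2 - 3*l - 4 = (l - 4)*(l + 1)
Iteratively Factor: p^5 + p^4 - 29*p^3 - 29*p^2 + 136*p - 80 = (p - 5)*(p^4 + 6*p^3 + p^2 - 24*p + 16) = (p - 5)*(p - 1)*(p^3 + 7*p^2 + 8*p - 16) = (p - 5)*(p - 1)*(p + 4)*(p^2 + 3*p - 4) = (p - 5)*(p - 1)*(p + 4)^2*(p - 1)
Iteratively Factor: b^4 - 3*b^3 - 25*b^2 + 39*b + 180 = (b - 5)*(b^3 + 2*b^2 - 15*b - 36) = (b - 5)*(b - 4)*(b^2 + 6*b + 9) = (b - 5)*(b - 4)*(b + 3)*(b + 3)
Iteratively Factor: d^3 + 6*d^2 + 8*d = (d)*(d^2 + 6*d + 8) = d*(d + 4)*(d + 2)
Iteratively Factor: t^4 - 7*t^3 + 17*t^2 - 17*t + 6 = (t - 2)*(t^3 - 5*t^2 + 7*t - 3) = (t - 2)*(t - 1)*(t^2 - 4*t + 3) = (t - 3)*(t - 2)*(t - 1)*(t - 1)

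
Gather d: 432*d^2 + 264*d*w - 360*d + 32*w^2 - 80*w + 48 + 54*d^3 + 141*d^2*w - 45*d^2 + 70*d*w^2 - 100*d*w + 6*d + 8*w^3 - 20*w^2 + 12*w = 54*d^3 + d^2*(141*w + 387) + d*(70*w^2 + 164*w - 354) + 8*w^3 + 12*w^2 - 68*w + 48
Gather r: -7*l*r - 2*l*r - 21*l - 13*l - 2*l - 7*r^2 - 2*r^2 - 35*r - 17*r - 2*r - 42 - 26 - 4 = -36*l - 9*r^2 + r*(-9*l - 54) - 72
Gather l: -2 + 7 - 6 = -1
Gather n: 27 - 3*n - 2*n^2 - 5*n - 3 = -2*n^2 - 8*n + 24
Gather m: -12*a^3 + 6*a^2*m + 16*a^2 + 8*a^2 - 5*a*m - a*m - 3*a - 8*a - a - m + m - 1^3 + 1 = -12*a^3 + 24*a^2 - 12*a + m*(6*a^2 - 6*a)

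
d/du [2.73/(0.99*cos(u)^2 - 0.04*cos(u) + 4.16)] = (5.4054*cos(u) - 0.1092)*sin(u)/(0.99*cos(u)^2 - 0.04*cos(u) + 4.16)^2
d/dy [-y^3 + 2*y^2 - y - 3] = -3*y^2 + 4*y - 1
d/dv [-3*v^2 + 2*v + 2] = 2 - 6*v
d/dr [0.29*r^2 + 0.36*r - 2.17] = 0.58*r + 0.36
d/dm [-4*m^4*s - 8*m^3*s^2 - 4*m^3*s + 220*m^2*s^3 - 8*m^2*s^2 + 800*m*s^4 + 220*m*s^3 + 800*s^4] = 4*s*(-4*m^3 - 6*m^2*s - 3*m^2 + 110*m*s^2 - 4*m*s + 200*s^3 + 55*s^2)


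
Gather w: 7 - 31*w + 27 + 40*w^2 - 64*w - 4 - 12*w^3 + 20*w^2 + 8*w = -12*w^3 + 60*w^2 - 87*w + 30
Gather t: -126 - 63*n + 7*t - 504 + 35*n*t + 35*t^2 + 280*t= -63*n + 35*t^2 + t*(35*n + 287) - 630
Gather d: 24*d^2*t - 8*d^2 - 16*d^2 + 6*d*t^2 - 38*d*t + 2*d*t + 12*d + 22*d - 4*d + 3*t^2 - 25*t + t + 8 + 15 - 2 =d^2*(24*t - 24) + d*(6*t^2 - 36*t + 30) + 3*t^2 - 24*t + 21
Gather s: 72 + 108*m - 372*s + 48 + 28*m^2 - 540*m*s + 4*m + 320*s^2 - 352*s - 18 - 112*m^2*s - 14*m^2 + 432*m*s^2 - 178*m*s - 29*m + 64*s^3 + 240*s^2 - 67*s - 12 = 14*m^2 + 83*m + 64*s^3 + s^2*(432*m + 560) + s*(-112*m^2 - 718*m - 791) + 90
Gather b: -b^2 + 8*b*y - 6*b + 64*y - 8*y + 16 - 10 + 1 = -b^2 + b*(8*y - 6) + 56*y + 7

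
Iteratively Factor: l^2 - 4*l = (l - 4)*(l)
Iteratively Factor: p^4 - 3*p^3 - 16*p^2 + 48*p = (p - 4)*(p^3 + p^2 - 12*p) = (p - 4)*(p + 4)*(p^2 - 3*p) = p*(p - 4)*(p + 4)*(p - 3)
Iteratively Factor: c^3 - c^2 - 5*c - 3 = (c - 3)*(c^2 + 2*c + 1) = (c - 3)*(c + 1)*(c + 1)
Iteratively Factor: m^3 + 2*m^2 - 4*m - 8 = (m + 2)*(m^2 - 4) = (m + 2)^2*(m - 2)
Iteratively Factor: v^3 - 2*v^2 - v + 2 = (v - 1)*(v^2 - v - 2) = (v - 1)*(v + 1)*(v - 2)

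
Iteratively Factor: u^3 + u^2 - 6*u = (u + 3)*(u^2 - 2*u) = u*(u + 3)*(u - 2)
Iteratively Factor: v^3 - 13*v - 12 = (v + 1)*(v^2 - v - 12) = (v + 1)*(v + 3)*(v - 4)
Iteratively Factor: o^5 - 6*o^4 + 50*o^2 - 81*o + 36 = (o - 1)*(o^4 - 5*o^3 - 5*o^2 + 45*o - 36) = (o - 3)*(o - 1)*(o^3 - 2*o^2 - 11*o + 12) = (o - 3)*(o - 1)^2*(o^2 - o - 12) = (o - 3)*(o - 1)^2*(o + 3)*(o - 4)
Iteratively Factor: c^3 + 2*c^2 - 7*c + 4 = (c + 4)*(c^2 - 2*c + 1) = (c - 1)*(c + 4)*(c - 1)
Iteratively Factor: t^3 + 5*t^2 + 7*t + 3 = (t + 1)*(t^2 + 4*t + 3) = (t + 1)^2*(t + 3)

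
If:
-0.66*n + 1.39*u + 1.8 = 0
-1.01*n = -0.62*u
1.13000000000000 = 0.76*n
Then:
No Solution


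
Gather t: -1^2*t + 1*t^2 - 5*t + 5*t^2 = 6*t^2 - 6*t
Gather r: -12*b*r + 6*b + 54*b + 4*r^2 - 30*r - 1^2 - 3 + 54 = 60*b + 4*r^2 + r*(-12*b - 30) + 50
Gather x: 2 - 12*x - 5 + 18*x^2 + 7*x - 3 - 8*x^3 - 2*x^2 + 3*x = -8*x^3 + 16*x^2 - 2*x - 6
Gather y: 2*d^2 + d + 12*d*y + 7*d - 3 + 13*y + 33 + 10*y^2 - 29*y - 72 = 2*d^2 + 8*d + 10*y^2 + y*(12*d - 16) - 42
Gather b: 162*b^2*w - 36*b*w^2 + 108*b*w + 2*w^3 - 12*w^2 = 162*b^2*w + b*(-36*w^2 + 108*w) + 2*w^3 - 12*w^2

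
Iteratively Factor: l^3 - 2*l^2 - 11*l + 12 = (l - 4)*(l^2 + 2*l - 3) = (l - 4)*(l + 3)*(l - 1)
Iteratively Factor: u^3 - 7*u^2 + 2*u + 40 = (u - 4)*(u^2 - 3*u - 10) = (u - 4)*(u + 2)*(u - 5)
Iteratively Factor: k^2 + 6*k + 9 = (k + 3)*(k + 3)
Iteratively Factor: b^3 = (b)*(b^2) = b^2*(b)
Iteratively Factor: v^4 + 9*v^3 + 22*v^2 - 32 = (v + 4)*(v^3 + 5*v^2 + 2*v - 8) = (v - 1)*(v + 4)*(v^2 + 6*v + 8) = (v - 1)*(v + 4)^2*(v + 2)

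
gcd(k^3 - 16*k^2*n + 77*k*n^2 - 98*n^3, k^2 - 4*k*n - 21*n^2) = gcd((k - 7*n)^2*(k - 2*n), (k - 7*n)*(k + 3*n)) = k - 7*n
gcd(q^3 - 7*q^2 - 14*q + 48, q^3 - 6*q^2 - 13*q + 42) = q^2 + q - 6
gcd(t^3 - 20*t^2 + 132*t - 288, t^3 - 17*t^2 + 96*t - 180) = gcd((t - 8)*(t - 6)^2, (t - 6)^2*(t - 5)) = t^2 - 12*t + 36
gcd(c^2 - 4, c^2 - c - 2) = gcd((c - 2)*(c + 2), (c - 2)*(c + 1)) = c - 2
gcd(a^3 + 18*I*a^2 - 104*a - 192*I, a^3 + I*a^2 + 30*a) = a + 6*I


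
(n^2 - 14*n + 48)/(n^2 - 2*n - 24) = (n - 8)/(n + 4)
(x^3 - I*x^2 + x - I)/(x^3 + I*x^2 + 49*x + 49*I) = (x^2 - 2*I*x - 1)/(x^2 + 49)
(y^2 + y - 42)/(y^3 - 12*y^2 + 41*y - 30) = (y + 7)/(y^2 - 6*y + 5)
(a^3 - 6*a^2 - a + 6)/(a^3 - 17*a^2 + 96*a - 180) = (a^2 - 1)/(a^2 - 11*a + 30)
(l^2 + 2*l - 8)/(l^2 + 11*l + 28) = (l - 2)/(l + 7)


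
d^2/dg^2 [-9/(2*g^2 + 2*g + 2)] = 9*(g^2 + g - (2*g + 1)^2 + 1)/(g^2 + g + 1)^3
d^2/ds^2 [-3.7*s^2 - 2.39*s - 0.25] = -7.40000000000000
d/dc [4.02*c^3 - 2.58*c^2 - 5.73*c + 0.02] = 12.06*c^2 - 5.16*c - 5.73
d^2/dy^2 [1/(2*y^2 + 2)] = (3*y^2 - 1)/(y^2 + 1)^3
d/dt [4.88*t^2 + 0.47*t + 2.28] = 9.76*t + 0.47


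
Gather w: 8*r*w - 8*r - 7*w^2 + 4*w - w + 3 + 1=-8*r - 7*w^2 + w*(8*r + 3) + 4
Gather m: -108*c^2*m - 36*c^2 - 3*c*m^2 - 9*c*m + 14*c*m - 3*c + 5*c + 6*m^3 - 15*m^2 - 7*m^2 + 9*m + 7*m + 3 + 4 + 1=-36*c^2 + 2*c + 6*m^3 + m^2*(-3*c - 22) + m*(-108*c^2 + 5*c + 16) + 8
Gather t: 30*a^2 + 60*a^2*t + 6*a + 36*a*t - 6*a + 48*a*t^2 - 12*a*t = 30*a^2 + 48*a*t^2 + t*(60*a^2 + 24*a)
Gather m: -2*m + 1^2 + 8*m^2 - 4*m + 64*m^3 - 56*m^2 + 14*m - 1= 64*m^3 - 48*m^2 + 8*m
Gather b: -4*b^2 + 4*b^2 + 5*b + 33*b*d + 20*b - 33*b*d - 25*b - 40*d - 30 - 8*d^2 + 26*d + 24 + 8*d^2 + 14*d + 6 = 0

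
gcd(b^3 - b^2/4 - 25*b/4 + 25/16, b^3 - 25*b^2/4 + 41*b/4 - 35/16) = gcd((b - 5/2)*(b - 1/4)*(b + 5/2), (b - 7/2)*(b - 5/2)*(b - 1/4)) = b^2 - 11*b/4 + 5/8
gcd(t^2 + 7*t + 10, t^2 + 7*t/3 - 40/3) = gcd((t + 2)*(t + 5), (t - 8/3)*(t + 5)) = t + 5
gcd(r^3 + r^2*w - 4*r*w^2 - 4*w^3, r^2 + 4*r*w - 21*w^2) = 1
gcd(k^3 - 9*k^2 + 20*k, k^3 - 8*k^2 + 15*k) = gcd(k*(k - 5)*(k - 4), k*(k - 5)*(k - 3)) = k^2 - 5*k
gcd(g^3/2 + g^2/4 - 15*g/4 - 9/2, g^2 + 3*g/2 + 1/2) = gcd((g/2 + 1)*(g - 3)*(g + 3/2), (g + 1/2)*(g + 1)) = 1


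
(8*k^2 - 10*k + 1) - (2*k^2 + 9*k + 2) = 6*k^2 - 19*k - 1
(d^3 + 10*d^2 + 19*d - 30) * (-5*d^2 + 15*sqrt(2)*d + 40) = -5*d^5 - 50*d^4 + 15*sqrt(2)*d^4 - 55*d^3 + 150*sqrt(2)*d^3 + 285*sqrt(2)*d^2 + 550*d^2 - 450*sqrt(2)*d + 760*d - 1200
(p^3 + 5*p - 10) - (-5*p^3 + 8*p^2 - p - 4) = 6*p^3 - 8*p^2 + 6*p - 6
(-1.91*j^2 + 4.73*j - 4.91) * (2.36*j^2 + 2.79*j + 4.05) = -4.5076*j^4 + 5.8339*j^3 - 6.1264*j^2 + 5.4576*j - 19.8855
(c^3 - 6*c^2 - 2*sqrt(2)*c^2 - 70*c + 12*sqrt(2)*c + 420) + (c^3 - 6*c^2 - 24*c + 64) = 2*c^3 - 12*c^2 - 2*sqrt(2)*c^2 - 94*c + 12*sqrt(2)*c + 484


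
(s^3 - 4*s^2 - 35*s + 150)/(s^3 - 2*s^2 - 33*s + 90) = (s - 5)/(s - 3)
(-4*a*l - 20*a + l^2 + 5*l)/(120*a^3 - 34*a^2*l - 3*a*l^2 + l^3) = (-l - 5)/(30*a^2 - a*l - l^2)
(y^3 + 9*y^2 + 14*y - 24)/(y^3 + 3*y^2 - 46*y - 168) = (y - 1)/(y - 7)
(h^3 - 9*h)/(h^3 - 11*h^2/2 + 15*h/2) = 2*(h + 3)/(2*h - 5)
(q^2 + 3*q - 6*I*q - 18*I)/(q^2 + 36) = (q + 3)/(q + 6*I)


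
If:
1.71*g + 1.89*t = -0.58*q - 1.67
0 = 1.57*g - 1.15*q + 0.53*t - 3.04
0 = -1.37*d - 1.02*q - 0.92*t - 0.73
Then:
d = 1.49086227590789 - 0.138194709950992*t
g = -0.862291891140384*t - 0.0546731083382573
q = -0.716346320948177*t - 2.71811893920962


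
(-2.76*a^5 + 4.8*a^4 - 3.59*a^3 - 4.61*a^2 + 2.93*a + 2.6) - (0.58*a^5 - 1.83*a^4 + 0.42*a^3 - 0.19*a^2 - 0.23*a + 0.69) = -3.34*a^5 + 6.63*a^4 - 4.01*a^3 - 4.42*a^2 + 3.16*a + 1.91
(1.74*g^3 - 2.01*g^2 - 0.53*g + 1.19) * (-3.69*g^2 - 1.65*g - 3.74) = -6.4206*g^5 + 4.5459*g^4 - 1.2354*g^3 + 4.0008*g^2 + 0.0187000000000004*g - 4.4506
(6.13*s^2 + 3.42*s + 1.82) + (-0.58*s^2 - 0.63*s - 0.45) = 5.55*s^2 + 2.79*s + 1.37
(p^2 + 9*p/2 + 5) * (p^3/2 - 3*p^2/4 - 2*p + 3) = p^5/2 + 3*p^4/2 - 23*p^3/8 - 39*p^2/4 + 7*p/2 + 15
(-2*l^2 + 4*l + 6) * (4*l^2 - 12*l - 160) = -8*l^4 + 40*l^3 + 296*l^2 - 712*l - 960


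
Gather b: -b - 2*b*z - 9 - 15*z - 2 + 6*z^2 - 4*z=b*(-2*z - 1) + 6*z^2 - 19*z - 11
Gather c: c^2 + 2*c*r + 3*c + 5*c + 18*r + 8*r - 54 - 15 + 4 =c^2 + c*(2*r + 8) + 26*r - 65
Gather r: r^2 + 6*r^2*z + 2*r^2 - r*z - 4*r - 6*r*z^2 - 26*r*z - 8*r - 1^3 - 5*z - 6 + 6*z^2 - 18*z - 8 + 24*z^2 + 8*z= r^2*(6*z + 3) + r*(-6*z^2 - 27*z - 12) + 30*z^2 - 15*z - 15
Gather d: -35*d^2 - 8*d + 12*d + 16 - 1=-35*d^2 + 4*d + 15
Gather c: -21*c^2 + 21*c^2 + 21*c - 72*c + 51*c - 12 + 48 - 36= 0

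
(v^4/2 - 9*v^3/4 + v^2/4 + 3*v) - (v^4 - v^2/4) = -v^4/2 - 9*v^3/4 + v^2/2 + 3*v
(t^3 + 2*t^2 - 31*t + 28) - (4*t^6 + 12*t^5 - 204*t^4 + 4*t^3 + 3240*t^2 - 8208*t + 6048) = -4*t^6 - 12*t^5 + 204*t^4 - 3*t^3 - 3238*t^2 + 8177*t - 6020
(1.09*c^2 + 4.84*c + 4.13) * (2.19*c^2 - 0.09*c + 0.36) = 2.3871*c^4 + 10.5015*c^3 + 9.0015*c^2 + 1.3707*c + 1.4868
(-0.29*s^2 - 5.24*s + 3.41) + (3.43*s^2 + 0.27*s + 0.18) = 3.14*s^2 - 4.97*s + 3.59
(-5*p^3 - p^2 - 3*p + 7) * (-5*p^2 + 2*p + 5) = 25*p^5 - 5*p^4 - 12*p^3 - 46*p^2 - p + 35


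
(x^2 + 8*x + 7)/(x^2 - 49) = (x + 1)/(x - 7)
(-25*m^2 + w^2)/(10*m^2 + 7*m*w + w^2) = (-5*m + w)/(2*m + w)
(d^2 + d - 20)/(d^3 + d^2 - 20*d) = 1/d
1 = 1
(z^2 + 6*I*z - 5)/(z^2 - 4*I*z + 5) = (z + 5*I)/(z - 5*I)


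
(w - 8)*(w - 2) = w^2 - 10*w + 16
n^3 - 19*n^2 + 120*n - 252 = (n - 7)*(n - 6)^2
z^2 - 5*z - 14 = (z - 7)*(z + 2)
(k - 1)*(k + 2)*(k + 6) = k^3 + 7*k^2 + 4*k - 12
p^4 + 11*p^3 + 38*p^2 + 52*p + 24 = (p + 1)*(p + 2)^2*(p + 6)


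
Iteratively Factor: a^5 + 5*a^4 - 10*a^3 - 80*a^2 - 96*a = (a)*(a^4 + 5*a^3 - 10*a^2 - 80*a - 96) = a*(a + 2)*(a^3 + 3*a^2 - 16*a - 48) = a*(a + 2)*(a + 4)*(a^2 - a - 12) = a*(a + 2)*(a + 3)*(a + 4)*(a - 4)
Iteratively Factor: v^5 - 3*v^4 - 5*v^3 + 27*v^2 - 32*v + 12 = (v - 1)*(v^4 - 2*v^3 - 7*v^2 + 20*v - 12) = (v - 1)*(v + 3)*(v^3 - 5*v^2 + 8*v - 4) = (v - 1)^2*(v + 3)*(v^2 - 4*v + 4) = (v - 2)*(v - 1)^2*(v + 3)*(v - 2)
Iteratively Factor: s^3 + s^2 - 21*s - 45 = (s - 5)*(s^2 + 6*s + 9) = (s - 5)*(s + 3)*(s + 3)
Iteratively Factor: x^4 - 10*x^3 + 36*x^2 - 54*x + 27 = (x - 1)*(x^3 - 9*x^2 + 27*x - 27) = (x - 3)*(x - 1)*(x^2 - 6*x + 9) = (x - 3)^2*(x - 1)*(x - 3)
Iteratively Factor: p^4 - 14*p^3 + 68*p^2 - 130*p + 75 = (p - 5)*(p^3 - 9*p^2 + 23*p - 15) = (p - 5)^2*(p^2 - 4*p + 3) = (p - 5)^2*(p - 1)*(p - 3)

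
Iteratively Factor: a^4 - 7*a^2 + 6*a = (a - 1)*(a^3 + a^2 - 6*a) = (a - 1)*(a + 3)*(a^2 - 2*a) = (a - 2)*(a - 1)*(a + 3)*(a)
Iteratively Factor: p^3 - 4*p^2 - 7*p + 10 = (p + 2)*(p^2 - 6*p + 5) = (p - 5)*(p + 2)*(p - 1)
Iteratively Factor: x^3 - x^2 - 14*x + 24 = (x - 2)*(x^2 + x - 12) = (x - 2)*(x + 4)*(x - 3)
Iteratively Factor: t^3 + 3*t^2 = (t + 3)*(t^2) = t*(t + 3)*(t)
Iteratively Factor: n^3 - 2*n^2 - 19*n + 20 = (n + 4)*(n^2 - 6*n + 5) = (n - 5)*(n + 4)*(n - 1)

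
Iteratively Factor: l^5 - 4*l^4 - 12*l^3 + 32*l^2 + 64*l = (l - 4)*(l^4 - 12*l^2 - 16*l) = (l - 4)^2*(l^3 + 4*l^2 + 4*l) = (l - 4)^2*(l + 2)*(l^2 + 2*l) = l*(l - 4)^2*(l + 2)*(l + 2)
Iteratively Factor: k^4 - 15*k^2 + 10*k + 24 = (k - 2)*(k^3 + 2*k^2 - 11*k - 12) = (k - 2)*(k + 1)*(k^2 + k - 12) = (k - 2)*(k + 1)*(k + 4)*(k - 3)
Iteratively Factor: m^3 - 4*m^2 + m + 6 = (m - 2)*(m^2 - 2*m - 3) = (m - 3)*(m - 2)*(m + 1)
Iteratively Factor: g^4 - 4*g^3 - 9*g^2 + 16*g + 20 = (g - 5)*(g^3 + g^2 - 4*g - 4) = (g - 5)*(g + 2)*(g^2 - g - 2) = (g - 5)*(g + 1)*(g + 2)*(g - 2)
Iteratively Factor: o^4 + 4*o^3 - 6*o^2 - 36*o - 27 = (o - 3)*(o^3 + 7*o^2 + 15*o + 9) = (o - 3)*(o + 3)*(o^2 + 4*o + 3) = (o - 3)*(o + 3)^2*(o + 1)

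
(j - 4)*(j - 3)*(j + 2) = j^3 - 5*j^2 - 2*j + 24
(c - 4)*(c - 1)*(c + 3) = c^3 - 2*c^2 - 11*c + 12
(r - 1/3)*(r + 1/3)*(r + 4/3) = r^3 + 4*r^2/3 - r/9 - 4/27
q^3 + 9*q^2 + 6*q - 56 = (q - 2)*(q + 4)*(q + 7)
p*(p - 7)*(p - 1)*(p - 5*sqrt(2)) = p^4 - 8*p^3 - 5*sqrt(2)*p^3 + 7*p^2 + 40*sqrt(2)*p^2 - 35*sqrt(2)*p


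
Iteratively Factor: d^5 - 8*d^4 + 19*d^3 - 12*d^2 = (d - 1)*(d^4 - 7*d^3 + 12*d^2) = d*(d - 1)*(d^3 - 7*d^2 + 12*d) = d*(d - 4)*(d - 1)*(d^2 - 3*d) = d^2*(d - 4)*(d - 1)*(d - 3)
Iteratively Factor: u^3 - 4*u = (u - 2)*(u^2 + 2*u) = (u - 2)*(u + 2)*(u)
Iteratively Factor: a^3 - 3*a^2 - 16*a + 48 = (a - 3)*(a^2 - 16) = (a - 3)*(a + 4)*(a - 4)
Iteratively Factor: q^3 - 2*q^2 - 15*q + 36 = (q + 4)*(q^2 - 6*q + 9) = (q - 3)*(q + 4)*(q - 3)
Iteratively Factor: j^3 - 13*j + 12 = (j + 4)*(j^2 - 4*j + 3) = (j - 1)*(j + 4)*(j - 3)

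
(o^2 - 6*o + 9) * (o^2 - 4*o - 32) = o^4 - 10*o^3 + o^2 + 156*o - 288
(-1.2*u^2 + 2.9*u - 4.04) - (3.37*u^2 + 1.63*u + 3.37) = -4.57*u^2 + 1.27*u - 7.41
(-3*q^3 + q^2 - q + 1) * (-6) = 18*q^3 - 6*q^2 + 6*q - 6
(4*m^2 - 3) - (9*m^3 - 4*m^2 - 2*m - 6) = -9*m^3 + 8*m^2 + 2*m + 3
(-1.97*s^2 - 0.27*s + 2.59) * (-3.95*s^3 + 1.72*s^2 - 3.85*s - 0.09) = 7.7815*s^5 - 2.3219*s^4 - 3.1104*s^3 + 5.6716*s^2 - 9.9472*s - 0.2331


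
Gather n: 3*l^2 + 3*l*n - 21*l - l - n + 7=3*l^2 - 22*l + n*(3*l - 1) + 7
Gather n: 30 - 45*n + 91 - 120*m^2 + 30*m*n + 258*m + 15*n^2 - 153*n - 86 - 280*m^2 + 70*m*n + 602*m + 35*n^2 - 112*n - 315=-400*m^2 + 860*m + 50*n^2 + n*(100*m - 310) - 280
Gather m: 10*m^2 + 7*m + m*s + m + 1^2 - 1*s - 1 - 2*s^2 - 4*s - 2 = 10*m^2 + m*(s + 8) - 2*s^2 - 5*s - 2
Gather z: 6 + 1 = 7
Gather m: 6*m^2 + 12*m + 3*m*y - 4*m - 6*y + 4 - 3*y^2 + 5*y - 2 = 6*m^2 + m*(3*y + 8) - 3*y^2 - y + 2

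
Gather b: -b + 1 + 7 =8 - b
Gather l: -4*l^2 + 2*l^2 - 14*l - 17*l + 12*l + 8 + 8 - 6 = -2*l^2 - 19*l + 10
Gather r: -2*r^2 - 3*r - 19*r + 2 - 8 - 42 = -2*r^2 - 22*r - 48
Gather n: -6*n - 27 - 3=-6*n - 30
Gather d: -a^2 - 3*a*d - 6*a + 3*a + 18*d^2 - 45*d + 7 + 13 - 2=-a^2 - 3*a + 18*d^2 + d*(-3*a - 45) + 18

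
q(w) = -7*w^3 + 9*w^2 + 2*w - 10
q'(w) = -21*w^2 + 18*w + 2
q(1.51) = -10.56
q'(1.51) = -18.70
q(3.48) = -189.06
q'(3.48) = -189.68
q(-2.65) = 178.17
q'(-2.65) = -193.17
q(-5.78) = 1630.82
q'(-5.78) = -803.62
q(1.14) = -6.39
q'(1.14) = -4.77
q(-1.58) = 36.92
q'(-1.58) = -78.86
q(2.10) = -30.94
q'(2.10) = -52.81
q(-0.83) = -1.46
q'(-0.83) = -27.41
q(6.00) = -1186.00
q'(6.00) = -646.00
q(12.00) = -10786.00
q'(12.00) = -2806.00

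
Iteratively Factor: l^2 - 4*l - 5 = (l + 1)*(l - 5)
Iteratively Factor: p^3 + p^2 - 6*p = (p - 2)*(p^2 + 3*p) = (p - 2)*(p + 3)*(p)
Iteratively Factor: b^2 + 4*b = (b)*(b + 4)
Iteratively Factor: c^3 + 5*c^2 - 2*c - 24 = (c + 3)*(c^2 + 2*c - 8) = (c - 2)*(c + 3)*(c + 4)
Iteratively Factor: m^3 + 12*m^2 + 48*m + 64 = (m + 4)*(m^2 + 8*m + 16) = (m + 4)^2*(m + 4)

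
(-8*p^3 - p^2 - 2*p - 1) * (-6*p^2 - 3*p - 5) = 48*p^5 + 30*p^4 + 55*p^3 + 17*p^2 + 13*p + 5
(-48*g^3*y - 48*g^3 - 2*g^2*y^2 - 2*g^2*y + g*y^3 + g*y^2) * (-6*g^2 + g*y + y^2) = 288*g^5*y + 288*g^5 - 36*g^4*y^2 - 36*g^4*y - 56*g^3*y^3 - 56*g^3*y^2 - g^2*y^4 - g^2*y^3 + g*y^5 + g*y^4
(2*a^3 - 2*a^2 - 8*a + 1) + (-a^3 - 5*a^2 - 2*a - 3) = a^3 - 7*a^2 - 10*a - 2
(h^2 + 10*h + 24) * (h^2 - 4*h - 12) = h^4 + 6*h^3 - 28*h^2 - 216*h - 288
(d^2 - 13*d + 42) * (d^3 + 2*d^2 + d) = d^5 - 11*d^4 + 17*d^3 + 71*d^2 + 42*d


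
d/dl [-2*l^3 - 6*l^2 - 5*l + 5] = -6*l^2 - 12*l - 5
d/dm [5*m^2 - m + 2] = 10*m - 1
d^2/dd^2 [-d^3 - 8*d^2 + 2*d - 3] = -6*d - 16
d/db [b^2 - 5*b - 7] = 2*b - 5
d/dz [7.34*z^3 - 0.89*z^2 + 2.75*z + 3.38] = 22.02*z^2 - 1.78*z + 2.75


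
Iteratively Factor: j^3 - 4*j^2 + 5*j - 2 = (j - 1)*(j^2 - 3*j + 2) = (j - 2)*(j - 1)*(j - 1)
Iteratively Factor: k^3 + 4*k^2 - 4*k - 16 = (k - 2)*(k^2 + 6*k + 8) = (k - 2)*(k + 4)*(k + 2)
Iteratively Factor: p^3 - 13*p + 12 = (p + 4)*(p^2 - 4*p + 3) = (p - 3)*(p + 4)*(p - 1)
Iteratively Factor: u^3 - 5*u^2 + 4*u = (u - 1)*(u^2 - 4*u) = (u - 4)*(u - 1)*(u)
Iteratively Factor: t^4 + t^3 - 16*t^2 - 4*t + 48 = (t - 3)*(t^3 + 4*t^2 - 4*t - 16) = (t - 3)*(t + 2)*(t^2 + 2*t - 8) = (t - 3)*(t - 2)*(t + 2)*(t + 4)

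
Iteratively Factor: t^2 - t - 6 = (t - 3)*(t + 2)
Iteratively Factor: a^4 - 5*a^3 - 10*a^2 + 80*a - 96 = (a + 4)*(a^3 - 9*a^2 + 26*a - 24) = (a - 3)*(a + 4)*(a^2 - 6*a + 8) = (a - 3)*(a - 2)*(a + 4)*(a - 4)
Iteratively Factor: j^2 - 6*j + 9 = (j - 3)*(j - 3)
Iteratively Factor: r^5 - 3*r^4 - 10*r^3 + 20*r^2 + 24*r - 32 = (r + 2)*(r^4 - 5*r^3 + 20*r - 16) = (r - 4)*(r + 2)*(r^3 - r^2 - 4*r + 4) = (r - 4)*(r - 2)*(r + 2)*(r^2 + r - 2) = (r - 4)*(r - 2)*(r + 2)^2*(r - 1)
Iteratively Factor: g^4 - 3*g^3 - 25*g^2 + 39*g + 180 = (g + 3)*(g^3 - 6*g^2 - 7*g + 60) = (g + 3)^2*(g^2 - 9*g + 20) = (g - 5)*(g + 3)^2*(g - 4)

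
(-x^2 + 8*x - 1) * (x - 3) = -x^3 + 11*x^2 - 25*x + 3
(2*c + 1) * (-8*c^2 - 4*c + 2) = -16*c^3 - 16*c^2 + 2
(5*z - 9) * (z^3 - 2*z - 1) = 5*z^4 - 9*z^3 - 10*z^2 + 13*z + 9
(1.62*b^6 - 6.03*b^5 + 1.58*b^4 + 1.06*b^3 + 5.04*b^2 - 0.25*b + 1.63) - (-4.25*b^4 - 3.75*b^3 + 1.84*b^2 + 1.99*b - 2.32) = 1.62*b^6 - 6.03*b^5 + 5.83*b^4 + 4.81*b^3 + 3.2*b^2 - 2.24*b + 3.95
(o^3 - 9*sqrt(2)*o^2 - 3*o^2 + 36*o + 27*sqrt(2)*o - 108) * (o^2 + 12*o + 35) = o^5 - 9*sqrt(2)*o^4 + 9*o^4 - 81*sqrt(2)*o^3 + 35*o^3 + 9*sqrt(2)*o^2 + 219*o^2 - 36*o + 945*sqrt(2)*o - 3780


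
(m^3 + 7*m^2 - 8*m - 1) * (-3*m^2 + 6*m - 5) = -3*m^5 - 15*m^4 + 61*m^3 - 80*m^2 + 34*m + 5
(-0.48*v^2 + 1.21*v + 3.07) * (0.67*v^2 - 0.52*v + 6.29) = -0.3216*v^4 + 1.0603*v^3 - 1.5915*v^2 + 6.0145*v + 19.3103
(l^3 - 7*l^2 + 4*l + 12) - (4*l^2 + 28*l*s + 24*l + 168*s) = l^3 - 11*l^2 - 28*l*s - 20*l - 168*s + 12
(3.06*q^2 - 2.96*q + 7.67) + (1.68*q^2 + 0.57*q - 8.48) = 4.74*q^2 - 2.39*q - 0.81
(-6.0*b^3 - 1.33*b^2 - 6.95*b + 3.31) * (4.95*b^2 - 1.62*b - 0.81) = -29.7*b^5 + 3.1365*b^4 - 27.3879*b^3 + 28.7208*b^2 + 0.2673*b - 2.6811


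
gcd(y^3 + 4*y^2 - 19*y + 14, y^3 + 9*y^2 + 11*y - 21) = y^2 + 6*y - 7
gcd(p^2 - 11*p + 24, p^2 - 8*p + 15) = p - 3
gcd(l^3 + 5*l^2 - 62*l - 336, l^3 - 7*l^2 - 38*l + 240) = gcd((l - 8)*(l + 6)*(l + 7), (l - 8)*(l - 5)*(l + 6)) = l^2 - 2*l - 48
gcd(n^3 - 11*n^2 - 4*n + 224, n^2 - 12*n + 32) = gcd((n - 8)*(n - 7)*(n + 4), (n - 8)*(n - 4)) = n - 8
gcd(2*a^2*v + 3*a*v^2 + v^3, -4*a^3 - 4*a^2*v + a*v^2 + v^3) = 2*a^2 + 3*a*v + v^2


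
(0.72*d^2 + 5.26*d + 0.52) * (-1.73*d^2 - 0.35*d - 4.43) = -1.2456*d^4 - 9.3518*d^3 - 5.9302*d^2 - 23.4838*d - 2.3036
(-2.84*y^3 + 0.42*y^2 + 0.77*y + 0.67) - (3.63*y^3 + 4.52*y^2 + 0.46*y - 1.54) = -6.47*y^3 - 4.1*y^2 + 0.31*y + 2.21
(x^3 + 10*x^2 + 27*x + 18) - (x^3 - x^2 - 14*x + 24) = 11*x^2 + 41*x - 6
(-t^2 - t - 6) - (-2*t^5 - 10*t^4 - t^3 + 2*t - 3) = 2*t^5 + 10*t^4 + t^3 - t^2 - 3*t - 3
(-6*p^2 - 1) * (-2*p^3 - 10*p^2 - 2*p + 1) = 12*p^5 + 60*p^4 + 14*p^3 + 4*p^2 + 2*p - 1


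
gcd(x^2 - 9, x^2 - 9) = x^2 - 9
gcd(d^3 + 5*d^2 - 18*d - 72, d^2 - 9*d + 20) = d - 4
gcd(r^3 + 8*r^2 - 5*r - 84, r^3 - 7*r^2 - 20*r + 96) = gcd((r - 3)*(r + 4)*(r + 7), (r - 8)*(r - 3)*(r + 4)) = r^2 + r - 12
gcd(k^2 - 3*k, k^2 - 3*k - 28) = 1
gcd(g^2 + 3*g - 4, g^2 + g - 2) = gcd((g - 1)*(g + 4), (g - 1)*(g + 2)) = g - 1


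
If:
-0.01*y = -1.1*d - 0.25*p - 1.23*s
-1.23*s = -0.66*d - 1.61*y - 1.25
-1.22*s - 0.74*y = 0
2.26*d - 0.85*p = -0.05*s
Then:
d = -0.21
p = -0.53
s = 0.29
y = -0.47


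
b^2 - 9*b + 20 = (b - 5)*(b - 4)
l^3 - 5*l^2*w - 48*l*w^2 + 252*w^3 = (l - 6*w)^2*(l + 7*w)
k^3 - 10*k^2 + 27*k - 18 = (k - 6)*(k - 3)*(k - 1)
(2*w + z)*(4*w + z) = 8*w^2 + 6*w*z + z^2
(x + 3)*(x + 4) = x^2 + 7*x + 12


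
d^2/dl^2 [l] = 0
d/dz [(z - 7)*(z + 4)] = 2*z - 3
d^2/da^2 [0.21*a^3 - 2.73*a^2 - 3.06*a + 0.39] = 1.26*a - 5.46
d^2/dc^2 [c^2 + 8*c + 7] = 2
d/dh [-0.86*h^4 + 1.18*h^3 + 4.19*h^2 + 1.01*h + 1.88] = -3.44*h^3 + 3.54*h^2 + 8.38*h + 1.01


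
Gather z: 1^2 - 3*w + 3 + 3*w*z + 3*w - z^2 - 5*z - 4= -z^2 + z*(3*w - 5)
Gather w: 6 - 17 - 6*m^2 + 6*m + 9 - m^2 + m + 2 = -7*m^2 + 7*m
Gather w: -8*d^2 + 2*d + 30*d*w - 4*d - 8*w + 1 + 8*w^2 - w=-8*d^2 - 2*d + 8*w^2 + w*(30*d - 9) + 1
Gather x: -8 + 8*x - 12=8*x - 20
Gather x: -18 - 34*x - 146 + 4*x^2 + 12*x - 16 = 4*x^2 - 22*x - 180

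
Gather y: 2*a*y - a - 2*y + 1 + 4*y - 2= -a + y*(2*a + 2) - 1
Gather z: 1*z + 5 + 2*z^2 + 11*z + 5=2*z^2 + 12*z + 10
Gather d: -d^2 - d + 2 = -d^2 - d + 2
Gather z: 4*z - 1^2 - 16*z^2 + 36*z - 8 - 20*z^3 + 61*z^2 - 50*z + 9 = -20*z^3 + 45*z^2 - 10*z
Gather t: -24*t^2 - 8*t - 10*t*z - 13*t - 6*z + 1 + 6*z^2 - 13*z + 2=-24*t^2 + t*(-10*z - 21) + 6*z^2 - 19*z + 3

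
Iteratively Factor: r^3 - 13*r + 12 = (r - 1)*(r^2 + r - 12) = (r - 3)*(r - 1)*(r + 4)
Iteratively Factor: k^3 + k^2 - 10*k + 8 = (k - 2)*(k^2 + 3*k - 4) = (k - 2)*(k + 4)*(k - 1)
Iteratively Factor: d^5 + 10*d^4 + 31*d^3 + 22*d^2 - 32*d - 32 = (d + 4)*(d^4 + 6*d^3 + 7*d^2 - 6*d - 8) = (d + 4)^2*(d^3 + 2*d^2 - d - 2) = (d + 2)*(d + 4)^2*(d^2 - 1) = (d + 1)*(d + 2)*(d + 4)^2*(d - 1)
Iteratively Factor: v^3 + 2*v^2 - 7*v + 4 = (v + 4)*(v^2 - 2*v + 1) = (v - 1)*(v + 4)*(v - 1)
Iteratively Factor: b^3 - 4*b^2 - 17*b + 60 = (b + 4)*(b^2 - 8*b + 15) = (b - 3)*(b + 4)*(b - 5)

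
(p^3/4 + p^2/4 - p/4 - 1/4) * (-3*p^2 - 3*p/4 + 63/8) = -3*p^5/4 - 15*p^4/16 + 81*p^3/32 + 93*p^2/32 - 57*p/32 - 63/32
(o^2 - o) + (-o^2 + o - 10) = -10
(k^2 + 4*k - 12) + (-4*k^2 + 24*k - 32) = -3*k^2 + 28*k - 44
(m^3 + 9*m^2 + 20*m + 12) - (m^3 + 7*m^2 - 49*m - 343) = 2*m^2 + 69*m + 355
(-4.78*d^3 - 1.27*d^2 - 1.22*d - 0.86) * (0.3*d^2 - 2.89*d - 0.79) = -1.434*d^5 + 13.4332*d^4 + 7.0805*d^3 + 4.2711*d^2 + 3.4492*d + 0.6794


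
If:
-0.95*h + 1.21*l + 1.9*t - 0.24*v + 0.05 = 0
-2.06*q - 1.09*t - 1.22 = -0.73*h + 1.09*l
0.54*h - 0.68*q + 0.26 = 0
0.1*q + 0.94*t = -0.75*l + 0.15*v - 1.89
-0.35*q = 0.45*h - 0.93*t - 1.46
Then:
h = -4.60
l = 7.01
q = -3.27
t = -5.03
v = 13.96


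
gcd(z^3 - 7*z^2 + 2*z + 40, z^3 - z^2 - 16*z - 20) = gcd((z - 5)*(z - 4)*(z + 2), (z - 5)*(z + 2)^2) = z^2 - 3*z - 10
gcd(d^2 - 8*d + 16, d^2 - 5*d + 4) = d - 4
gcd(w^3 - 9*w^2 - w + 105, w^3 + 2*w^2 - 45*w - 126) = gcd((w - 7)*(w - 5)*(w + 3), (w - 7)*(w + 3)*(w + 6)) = w^2 - 4*w - 21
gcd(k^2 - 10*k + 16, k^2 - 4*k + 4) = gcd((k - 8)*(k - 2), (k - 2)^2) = k - 2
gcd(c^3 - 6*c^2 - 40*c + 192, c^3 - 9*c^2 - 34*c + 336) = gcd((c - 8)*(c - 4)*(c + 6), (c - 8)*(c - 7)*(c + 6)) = c^2 - 2*c - 48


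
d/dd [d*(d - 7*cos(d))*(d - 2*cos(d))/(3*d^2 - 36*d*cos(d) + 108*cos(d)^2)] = (-3*d^3*sin(d) + d^3 + 13*d^2*sin(2*d) - 18*d^2*cos(d) + 94*d*cos(d)^2 - 84*cos(d)^3)/(3*(d - 6*cos(d))^3)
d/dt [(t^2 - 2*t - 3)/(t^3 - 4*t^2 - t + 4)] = (-t^2 + 6*t - 11)/(t^4 - 10*t^3 + 33*t^2 - 40*t + 16)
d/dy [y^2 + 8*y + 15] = 2*y + 8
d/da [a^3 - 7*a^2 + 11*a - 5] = 3*a^2 - 14*a + 11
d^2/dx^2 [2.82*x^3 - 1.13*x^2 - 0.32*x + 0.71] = 16.92*x - 2.26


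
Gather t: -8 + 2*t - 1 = 2*t - 9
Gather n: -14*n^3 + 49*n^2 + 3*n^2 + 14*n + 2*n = -14*n^3 + 52*n^2 + 16*n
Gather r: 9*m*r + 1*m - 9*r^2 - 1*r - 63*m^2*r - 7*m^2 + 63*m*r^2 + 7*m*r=-7*m^2 + m + r^2*(63*m - 9) + r*(-63*m^2 + 16*m - 1)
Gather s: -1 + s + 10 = s + 9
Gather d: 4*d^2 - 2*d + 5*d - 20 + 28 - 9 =4*d^2 + 3*d - 1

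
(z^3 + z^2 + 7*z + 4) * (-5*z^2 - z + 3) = -5*z^5 - 6*z^4 - 33*z^3 - 24*z^2 + 17*z + 12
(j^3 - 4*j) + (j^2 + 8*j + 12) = j^3 + j^2 + 4*j + 12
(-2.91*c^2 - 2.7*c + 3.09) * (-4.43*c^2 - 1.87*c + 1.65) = 12.8913*c^4 + 17.4027*c^3 - 13.4412*c^2 - 10.2333*c + 5.0985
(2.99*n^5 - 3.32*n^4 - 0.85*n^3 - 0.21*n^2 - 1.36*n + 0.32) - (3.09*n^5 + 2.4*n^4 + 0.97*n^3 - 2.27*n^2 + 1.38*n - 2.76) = -0.0999999999999996*n^5 - 5.72*n^4 - 1.82*n^3 + 2.06*n^2 - 2.74*n + 3.08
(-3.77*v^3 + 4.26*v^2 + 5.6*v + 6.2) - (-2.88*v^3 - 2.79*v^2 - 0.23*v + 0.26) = -0.89*v^3 + 7.05*v^2 + 5.83*v + 5.94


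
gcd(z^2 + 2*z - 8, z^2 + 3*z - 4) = z + 4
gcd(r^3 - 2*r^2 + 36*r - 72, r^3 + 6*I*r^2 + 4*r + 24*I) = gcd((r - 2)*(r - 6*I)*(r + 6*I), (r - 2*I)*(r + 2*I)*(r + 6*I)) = r + 6*I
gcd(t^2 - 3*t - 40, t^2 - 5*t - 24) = t - 8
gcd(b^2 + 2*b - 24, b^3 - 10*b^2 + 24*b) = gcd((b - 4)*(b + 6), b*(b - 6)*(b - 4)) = b - 4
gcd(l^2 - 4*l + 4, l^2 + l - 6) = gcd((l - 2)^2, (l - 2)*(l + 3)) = l - 2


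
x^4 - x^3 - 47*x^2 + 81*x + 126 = (x - 6)*(x - 3)*(x + 1)*(x + 7)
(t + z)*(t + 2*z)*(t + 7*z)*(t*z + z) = t^4*z + 10*t^3*z^2 + t^3*z + 23*t^2*z^3 + 10*t^2*z^2 + 14*t*z^4 + 23*t*z^3 + 14*z^4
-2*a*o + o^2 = o*(-2*a + o)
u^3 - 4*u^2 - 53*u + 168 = (u - 8)*(u - 3)*(u + 7)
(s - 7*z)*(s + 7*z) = s^2 - 49*z^2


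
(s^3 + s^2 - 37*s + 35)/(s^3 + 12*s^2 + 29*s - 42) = (s - 5)/(s + 6)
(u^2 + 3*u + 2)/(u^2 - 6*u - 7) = (u + 2)/(u - 7)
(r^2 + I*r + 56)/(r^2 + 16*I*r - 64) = (r - 7*I)/(r + 8*I)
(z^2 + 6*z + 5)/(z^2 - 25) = (z + 1)/(z - 5)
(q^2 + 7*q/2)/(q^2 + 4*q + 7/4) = 2*q/(2*q + 1)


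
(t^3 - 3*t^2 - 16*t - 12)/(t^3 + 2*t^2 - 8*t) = (t^3 - 3*t^2 - 16*t - 12)/(t*(t^2 + 2*t - 8))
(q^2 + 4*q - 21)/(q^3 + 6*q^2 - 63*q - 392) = (q - 3)/(q^2 - q - 56)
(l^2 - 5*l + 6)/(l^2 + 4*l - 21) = (l - 2)/(l + 7)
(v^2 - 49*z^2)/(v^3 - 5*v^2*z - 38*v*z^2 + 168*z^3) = (-v - 7*z)/(-v^2 - 2*v*z + 24*z^2)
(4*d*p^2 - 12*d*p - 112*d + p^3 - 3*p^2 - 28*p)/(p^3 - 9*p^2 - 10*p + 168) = (4*d + p)/(p - 6)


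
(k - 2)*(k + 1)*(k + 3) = k^3 + 2*k^2 - 5*k - 6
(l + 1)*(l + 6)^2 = l^3 + 13*l^2 + 48*l + 36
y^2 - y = y*(y - 1)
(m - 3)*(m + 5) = m^2 + 2*m - 15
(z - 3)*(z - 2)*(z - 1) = z^3 - 6*z^2 + 11*z - 6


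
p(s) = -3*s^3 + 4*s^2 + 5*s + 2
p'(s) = -9*s^2 + 8*s + 5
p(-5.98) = 756.68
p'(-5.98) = -364.68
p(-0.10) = 1.54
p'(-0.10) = 4.11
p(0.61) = 5.86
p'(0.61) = 6.53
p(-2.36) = 51.91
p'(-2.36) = -64.01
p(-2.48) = 59.96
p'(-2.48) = -70.19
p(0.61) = 5.86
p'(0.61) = 6.53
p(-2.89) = 93.37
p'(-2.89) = -93.29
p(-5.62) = 632.75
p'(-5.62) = -324.22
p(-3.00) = 104.00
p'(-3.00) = -100.00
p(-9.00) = 2468.00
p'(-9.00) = -796.00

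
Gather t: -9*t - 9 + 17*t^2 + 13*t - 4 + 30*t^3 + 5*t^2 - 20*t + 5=30*t^3 + 22*t^2 - 16*t - 8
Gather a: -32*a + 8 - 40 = -32*a - 32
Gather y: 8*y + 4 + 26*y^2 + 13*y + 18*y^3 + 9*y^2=18*y^3 + 35*y^2 + 21*y + 4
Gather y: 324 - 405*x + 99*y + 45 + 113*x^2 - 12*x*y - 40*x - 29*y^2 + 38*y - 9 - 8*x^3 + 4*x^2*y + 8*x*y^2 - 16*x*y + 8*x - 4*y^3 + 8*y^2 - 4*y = -8*x^3 + 113*x^2 - 437*x - 4*y^3 + y^2*(8*x - 21) + y*(4*x^2 - 28*x + 133) + 360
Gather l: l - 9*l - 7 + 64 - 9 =48 - 8*l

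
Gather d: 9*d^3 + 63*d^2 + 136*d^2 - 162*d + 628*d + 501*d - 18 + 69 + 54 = 9*d^3 + 199*d^2 + 967*d + 105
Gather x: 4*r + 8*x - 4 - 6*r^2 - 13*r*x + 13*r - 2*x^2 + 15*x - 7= -6*r^2 + 17*r - 2*x^2 + x*(23 - 13*r) - 11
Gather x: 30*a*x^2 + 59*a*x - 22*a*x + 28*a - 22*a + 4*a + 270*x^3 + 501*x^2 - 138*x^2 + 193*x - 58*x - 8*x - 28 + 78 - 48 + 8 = 10*a + 270*x^3 + x^2*(30*a + 363) + x*(37*a + 127) + 10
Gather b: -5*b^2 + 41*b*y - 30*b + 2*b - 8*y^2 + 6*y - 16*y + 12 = -5*b^2 + b*(41*y - 28) - 8*y^2 - 10*y + 12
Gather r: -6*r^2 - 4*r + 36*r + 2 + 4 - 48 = -6*r^2 + 32*r - 42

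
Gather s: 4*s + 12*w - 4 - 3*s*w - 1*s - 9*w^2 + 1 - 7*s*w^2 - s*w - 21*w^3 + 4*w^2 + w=s*(-7*w^2 - 4*w + 3) - 21*w^3 - 5*w^2 + 13*w - 3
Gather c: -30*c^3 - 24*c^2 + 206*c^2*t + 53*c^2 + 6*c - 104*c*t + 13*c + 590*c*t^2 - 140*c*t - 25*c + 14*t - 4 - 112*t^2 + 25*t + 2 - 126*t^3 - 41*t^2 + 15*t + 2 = -30*c^3 + c^2*(206*t + 29) + c*(590*t^2 - 244*t - 6) - 126*t^3 - 153*t^2 + 54*t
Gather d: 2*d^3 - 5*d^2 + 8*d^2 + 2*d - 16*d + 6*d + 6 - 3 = 2*d^3 + 3*d^2 - 8*d + 3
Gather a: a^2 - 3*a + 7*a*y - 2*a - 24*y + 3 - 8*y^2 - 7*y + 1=a^2 + a*(7*y - 5) - 8*y^2 - 31*y + 4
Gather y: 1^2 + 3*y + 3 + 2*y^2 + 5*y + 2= 2*y^2 + 8*y + 6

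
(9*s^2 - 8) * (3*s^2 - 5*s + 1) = 27*s^4 - 45*s^3 - 15*s^2 + 40*s - 8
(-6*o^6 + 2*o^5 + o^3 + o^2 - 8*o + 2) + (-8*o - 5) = -6*o^6 + 2*o^5 + o^3 + o^2 - 16*o - 3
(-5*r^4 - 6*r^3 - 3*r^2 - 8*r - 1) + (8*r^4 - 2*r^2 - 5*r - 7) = 3*r^4 - 6*r^3 - 5*r^2 - 13*r - 8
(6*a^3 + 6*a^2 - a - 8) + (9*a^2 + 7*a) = 6*a^3 + 15*a^2 + 6*a - 8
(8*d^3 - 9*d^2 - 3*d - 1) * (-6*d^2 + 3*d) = -48*d^5 + 78*d^4 - 9*d^3 - 3*d^2 - 3*d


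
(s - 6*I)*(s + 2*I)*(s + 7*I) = s^3 + 3*I*s^2 + 40*s + 84*I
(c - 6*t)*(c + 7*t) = c^2 + c*t - 42*t^2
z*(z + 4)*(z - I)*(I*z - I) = I*z^4 + z^3 + 3*I*z^3 + 3*z^2 - 4*I*z^2 - 4*z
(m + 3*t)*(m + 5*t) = m^2 + 8*m*t + 15*t^2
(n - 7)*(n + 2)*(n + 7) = n^3 + 2*n^2 - 49*n - 98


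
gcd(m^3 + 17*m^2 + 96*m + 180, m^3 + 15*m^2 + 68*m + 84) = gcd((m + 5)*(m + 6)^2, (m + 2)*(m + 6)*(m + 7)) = m + 6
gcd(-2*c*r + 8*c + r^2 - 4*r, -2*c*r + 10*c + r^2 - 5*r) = -2*c + r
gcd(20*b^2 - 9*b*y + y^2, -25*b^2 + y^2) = -5*b + y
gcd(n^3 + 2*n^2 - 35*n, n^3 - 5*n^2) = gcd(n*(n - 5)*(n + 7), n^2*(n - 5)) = n^2 - 5*n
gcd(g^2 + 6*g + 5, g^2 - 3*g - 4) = g + 1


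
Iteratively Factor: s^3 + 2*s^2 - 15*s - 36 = (s + 3)*(s^2 - s - 12) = (s - 4)*(s + 3)*(s + 3)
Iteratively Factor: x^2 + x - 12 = (x - 3)*(x + 4)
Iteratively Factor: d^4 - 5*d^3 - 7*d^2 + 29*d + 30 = (d + 1)*(d^3 - 6*d^2 - d + 30) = (d - 5)*(d + 1)*(d^2 - d - 6) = (d - 5)*(d - 3)*(d + 1)*(d + 2)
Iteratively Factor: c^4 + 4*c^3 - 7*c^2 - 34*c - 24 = (c + 2)*(c^3 + 2*c^2 - 11*c - 12) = (c + 2)*(c + 4)*(c^2 - 2*c - 3) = (c + 1)*(c + 2)*(c + 4)*(c - 3)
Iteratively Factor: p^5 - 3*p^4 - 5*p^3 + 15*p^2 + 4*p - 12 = (p + 1)*(p^4 - 4*p^3 - p^2 + 16*p - 12) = (p - 1)*(p + 1)*(p^3 - 3*p^2 - 4*p + 12) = (p - 1)*(p + 1)*(p + 2)*(p^2 - 5*p + 6) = (p - 2)*(p - 1)*(p + 1)*(p + 2)*(p - 3)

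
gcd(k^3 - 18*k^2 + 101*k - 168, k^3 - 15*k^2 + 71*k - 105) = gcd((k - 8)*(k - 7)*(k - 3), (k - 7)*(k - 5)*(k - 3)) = k^2 - 10*k + 21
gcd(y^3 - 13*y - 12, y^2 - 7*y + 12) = y - 4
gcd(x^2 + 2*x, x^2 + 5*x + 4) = 1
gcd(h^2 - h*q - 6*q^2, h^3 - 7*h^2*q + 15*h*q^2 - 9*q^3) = -h + 3*q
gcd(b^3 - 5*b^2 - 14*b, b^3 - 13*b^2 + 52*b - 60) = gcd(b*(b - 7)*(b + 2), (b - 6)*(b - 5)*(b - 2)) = 1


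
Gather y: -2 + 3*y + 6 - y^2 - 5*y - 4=-y^2 - 2*y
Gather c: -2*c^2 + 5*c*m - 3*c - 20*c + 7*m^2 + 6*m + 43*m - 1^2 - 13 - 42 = -2*c^2 + c*(5*m - 23) + 7*m^2 + 49*m - 56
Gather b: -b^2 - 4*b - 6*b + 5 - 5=-b^2 - 10*b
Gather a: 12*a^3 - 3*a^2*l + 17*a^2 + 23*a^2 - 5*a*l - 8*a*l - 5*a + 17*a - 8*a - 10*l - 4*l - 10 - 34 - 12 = 12*a^3 + a^2*(40 - 3*l) + a*(4 - 13*l) - 14*l - 56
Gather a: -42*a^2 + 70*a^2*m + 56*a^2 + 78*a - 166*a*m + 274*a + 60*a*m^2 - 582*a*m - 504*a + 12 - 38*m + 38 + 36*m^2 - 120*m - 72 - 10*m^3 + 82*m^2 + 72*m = a^2*(70*m + 14) + a*(60*m^2 - 748*m - 152) - 10*m^3 + 118*m^2 - 86*m - 22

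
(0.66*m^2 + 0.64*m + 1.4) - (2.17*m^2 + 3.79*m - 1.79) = -1.51*m^2 - 3.15*m + 3.19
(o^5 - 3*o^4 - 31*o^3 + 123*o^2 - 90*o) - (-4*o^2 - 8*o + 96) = o^5 - 3*o^4 - 31*o^3 + 127*o^2 - 82*o - 96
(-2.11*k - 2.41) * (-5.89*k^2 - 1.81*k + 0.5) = 12.4279*k^3 + 18.014*k^2 + 3.3071*k - 1.205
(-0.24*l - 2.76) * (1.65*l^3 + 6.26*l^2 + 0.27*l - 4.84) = -0.396*l^4 - 6.0564*l^3 - 17.3424*l^2 + 0.4164*l + 13.3584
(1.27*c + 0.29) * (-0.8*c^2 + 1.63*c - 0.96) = -1.016*c^3 + 1.8381*c^2 - 0.7465*c - 0.2784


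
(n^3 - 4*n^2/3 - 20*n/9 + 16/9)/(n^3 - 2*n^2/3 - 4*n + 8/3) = (n + 4/3)/(n + 2)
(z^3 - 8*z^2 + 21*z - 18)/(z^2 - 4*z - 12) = (-z^3 + 8*z^2 - 21*z + 18)/(-z^2 + 4*z + 12)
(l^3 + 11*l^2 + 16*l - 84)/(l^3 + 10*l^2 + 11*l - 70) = (l + 6)/(l + 5)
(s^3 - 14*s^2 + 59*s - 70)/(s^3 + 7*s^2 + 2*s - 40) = (s^2 - 12*s + 35)/(s^2 + 9*s + 20)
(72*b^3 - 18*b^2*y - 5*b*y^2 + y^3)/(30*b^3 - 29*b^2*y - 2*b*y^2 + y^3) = (-12*b^2 + b*y + y^2)/(-5*b^2 + 4*b*y + y^2)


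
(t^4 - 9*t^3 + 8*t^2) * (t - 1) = t^5 - 10*t^4 + 17*t^3 - 8*t^2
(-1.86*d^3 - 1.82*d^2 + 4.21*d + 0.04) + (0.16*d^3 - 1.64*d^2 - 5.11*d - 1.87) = -1.7*d^3 - 3.46*d^2 - 0.9*d - 1.83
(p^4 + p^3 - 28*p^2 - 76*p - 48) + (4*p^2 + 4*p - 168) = p^4 + p^3 - 24*p^2 - 72*p - 216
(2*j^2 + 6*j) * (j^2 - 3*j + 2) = 2*j^4 - 14*j^2 + 12*j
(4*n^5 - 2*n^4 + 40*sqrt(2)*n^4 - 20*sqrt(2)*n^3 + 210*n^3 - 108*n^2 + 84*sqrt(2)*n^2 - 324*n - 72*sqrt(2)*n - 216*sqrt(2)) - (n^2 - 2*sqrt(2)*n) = 4*n^5 - 2*n^4 + 40*sqrt(2)*n^4 - 20*sqrt(2)*n^3 + 210*n^3 - 109*n^2 + 84*sqrt(2)*n^2 - 324*n - 70*sqrt(2)*n - 216*sqrt(2)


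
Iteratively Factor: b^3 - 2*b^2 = (b)*(b^2 - 2*b) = b^2*(b - 2)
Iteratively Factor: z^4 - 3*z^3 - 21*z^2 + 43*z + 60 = (z - 3)*(z^3 - 21*z - 20) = (z - 5)*(z - 3)*(z^2 + 5*z + 4) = (z - 5)*(z - 3)*(z + 1)*(z + 4)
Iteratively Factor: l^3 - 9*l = (l)*(l^2 - 9) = l*(l - 3)*(l + 3)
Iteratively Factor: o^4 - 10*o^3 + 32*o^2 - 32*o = (o - 4)*(o^3 - 6*o^2 + 8*o) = (o - 4)*(o - 2)*(o^2 - 4*o) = o*(o - 4)*(o - 2)*(o - 4)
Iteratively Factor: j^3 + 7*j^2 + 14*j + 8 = (j + 1)*(j^2 + 6*j + 8) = (j + 1)*(j + 2)*(j + 4)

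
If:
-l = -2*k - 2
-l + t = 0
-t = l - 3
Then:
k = -1/4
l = 3/2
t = 3/2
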